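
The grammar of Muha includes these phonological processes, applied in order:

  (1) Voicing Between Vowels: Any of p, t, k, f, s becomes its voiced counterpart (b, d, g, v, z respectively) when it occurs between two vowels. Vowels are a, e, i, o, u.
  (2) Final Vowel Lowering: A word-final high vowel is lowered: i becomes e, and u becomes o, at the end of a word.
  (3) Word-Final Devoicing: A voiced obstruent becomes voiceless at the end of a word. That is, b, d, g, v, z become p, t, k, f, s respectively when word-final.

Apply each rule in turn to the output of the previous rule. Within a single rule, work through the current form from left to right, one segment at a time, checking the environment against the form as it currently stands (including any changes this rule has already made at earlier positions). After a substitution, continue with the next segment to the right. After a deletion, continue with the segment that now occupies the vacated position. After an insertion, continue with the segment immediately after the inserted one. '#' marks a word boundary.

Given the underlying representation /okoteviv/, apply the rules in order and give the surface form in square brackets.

(1) Voicing Between Vowels: [okoteviv] → [ogodeviv]
(2) Final Vowel Lowering: no change — [ogodeviv]
(3) Word-Final Devoicing: [ogodeviv] → [ogodevif]

[ogodevif]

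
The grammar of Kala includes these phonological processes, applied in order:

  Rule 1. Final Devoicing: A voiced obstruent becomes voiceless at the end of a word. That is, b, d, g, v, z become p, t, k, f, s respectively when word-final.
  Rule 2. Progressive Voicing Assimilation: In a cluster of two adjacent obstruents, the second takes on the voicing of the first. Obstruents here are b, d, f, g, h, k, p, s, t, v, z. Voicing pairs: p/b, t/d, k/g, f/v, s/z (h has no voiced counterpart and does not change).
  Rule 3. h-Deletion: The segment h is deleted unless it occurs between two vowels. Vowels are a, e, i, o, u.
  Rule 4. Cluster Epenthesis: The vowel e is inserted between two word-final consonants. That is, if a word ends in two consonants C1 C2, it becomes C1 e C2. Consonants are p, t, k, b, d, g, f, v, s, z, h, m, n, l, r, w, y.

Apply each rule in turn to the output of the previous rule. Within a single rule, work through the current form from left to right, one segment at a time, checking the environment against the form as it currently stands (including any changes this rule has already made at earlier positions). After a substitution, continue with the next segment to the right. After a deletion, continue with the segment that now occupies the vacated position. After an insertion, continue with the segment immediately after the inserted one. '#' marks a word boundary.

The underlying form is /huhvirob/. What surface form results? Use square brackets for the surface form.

[ufirop]

Rule 1 Final Devoicing: [huhvirob] → [huhvirop]
Rule 2 Progressive Voicing Assimilation: [huhvirop] → [huhfirop]
Rule 3 h-Deletion: [huhfirop] → [ufirop]
Rule 4 Cluster Epenthesis: no change — [ufirop]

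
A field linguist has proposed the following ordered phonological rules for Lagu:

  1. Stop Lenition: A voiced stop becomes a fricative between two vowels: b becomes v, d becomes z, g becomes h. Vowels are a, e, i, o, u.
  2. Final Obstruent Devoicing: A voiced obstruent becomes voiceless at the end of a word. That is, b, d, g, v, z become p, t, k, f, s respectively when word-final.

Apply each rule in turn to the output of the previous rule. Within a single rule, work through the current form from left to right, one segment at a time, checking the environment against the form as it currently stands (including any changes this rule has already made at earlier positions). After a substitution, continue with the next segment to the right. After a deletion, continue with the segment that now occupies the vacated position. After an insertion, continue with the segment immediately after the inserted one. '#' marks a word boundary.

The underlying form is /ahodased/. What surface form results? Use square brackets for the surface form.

1 Stop Lenition: [ahodased] → [ahozased]
2 Final Obstruent Devoicing: [ahozased] → [ahozaset]

[ahozaset]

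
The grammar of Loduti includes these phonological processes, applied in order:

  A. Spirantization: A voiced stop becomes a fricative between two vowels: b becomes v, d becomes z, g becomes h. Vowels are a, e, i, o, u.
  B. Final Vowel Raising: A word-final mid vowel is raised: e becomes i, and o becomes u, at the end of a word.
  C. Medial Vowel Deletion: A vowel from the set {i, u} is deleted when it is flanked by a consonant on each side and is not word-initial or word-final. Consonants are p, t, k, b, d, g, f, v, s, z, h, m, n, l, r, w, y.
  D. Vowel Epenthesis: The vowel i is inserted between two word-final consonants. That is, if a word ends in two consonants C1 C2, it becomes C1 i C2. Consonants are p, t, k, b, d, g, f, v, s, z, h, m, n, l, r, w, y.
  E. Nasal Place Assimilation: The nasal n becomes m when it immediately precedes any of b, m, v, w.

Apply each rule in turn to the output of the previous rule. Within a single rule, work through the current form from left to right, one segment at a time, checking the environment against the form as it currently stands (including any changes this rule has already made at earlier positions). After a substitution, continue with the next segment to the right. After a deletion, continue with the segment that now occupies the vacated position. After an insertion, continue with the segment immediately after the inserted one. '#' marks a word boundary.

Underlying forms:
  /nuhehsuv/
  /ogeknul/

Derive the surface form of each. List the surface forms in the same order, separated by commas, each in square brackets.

[nhehsiv], [oheknil]

/nuhehsuv/:
  A Spirantization: no change — [nuhehsuv]
  B Final Vowel Raising: no change — [nuhehsuv]
  C Medial Vowel Deletion: [nuhehsuv] → [nhehsv]
  D Vowel Epenthesis: [nhehsv] → [nhehsiv]
  E Nasal Place Assimilation: no change — [nhehsiv]
/ogeknul/:
  A Spirantization: [ogeknul] → [oheknul]
  B Final Vowel Raising: no change — [oheknul]
  C Medial Vowel Deletion: [oheknul] → [oheknl]
  D Vowel Epenthesis: [oheknl] → [oheknil]
  E Nasal Place Assimilation: no change — [oheknil]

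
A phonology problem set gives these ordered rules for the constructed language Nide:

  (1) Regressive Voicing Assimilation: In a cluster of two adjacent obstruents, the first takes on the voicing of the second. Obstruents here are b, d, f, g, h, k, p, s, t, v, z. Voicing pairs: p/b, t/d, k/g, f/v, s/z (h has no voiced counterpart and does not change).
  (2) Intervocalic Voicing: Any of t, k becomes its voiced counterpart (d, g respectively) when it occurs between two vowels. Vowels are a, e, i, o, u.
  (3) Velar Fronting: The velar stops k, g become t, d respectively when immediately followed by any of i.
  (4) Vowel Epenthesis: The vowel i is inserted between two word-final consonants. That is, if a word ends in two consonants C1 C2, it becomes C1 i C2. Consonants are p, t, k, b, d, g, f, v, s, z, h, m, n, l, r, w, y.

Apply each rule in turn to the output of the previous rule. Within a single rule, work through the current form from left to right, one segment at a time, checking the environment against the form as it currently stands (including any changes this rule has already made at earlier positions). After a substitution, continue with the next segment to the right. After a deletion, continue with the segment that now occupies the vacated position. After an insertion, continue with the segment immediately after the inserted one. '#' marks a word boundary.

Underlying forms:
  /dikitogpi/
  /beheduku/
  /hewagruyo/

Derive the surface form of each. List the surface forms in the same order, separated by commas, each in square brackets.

[dididokpi], [behedugu], [hewagruyo]

/dikitogpi/:
  (1) Regressive Voicing Assimilation: [dikitogpi] → [dikitokpi]
  (2) Intervocalic Voicing: [dikitokpi] → [digidokpi]
  (3) Velar Fronting: [digidokpi] → [dididokpi]
  (4) Vowel Epenthesis: no change — [dididokpi]
/beheduku/:
  (1) Regressive Voicing Assimilation: no change — [beheduku]
  (2) Intervocalic Voicing: [beheduku] → [behedugu]
  (3) Velar Fronting: no change — [behedugu]
  (4) Vowel Epenthesis: no change — [behedugu]
/hewagruyo/:
  (1) Regressive Voicing Assimilation: no change — [hewagruyo]
  (2) Intervocalic Voicing: no change — [hewagruyo]
  (3) Velar Fronting: no change — [hewagruyo]
  (4) Vowel Epenthesis: no change — [hewagruyo]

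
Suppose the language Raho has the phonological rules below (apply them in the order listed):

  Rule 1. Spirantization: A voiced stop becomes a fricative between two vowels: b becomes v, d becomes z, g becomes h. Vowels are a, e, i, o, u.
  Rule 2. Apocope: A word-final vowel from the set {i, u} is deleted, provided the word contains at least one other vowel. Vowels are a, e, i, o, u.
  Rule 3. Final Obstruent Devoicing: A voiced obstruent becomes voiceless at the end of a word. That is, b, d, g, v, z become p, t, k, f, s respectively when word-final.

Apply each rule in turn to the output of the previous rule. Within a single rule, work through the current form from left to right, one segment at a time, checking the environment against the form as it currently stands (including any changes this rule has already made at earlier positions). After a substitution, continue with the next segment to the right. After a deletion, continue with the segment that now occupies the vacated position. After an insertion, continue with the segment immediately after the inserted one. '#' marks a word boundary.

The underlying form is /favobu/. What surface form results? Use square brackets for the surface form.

[favof]

Rule 1 Spirantization: [favobu] → [favovu]
Rule 2 Apocope: [favovu] → [favov]
Rule 3 Final Obstruent Devoicing: [favov] → [favof]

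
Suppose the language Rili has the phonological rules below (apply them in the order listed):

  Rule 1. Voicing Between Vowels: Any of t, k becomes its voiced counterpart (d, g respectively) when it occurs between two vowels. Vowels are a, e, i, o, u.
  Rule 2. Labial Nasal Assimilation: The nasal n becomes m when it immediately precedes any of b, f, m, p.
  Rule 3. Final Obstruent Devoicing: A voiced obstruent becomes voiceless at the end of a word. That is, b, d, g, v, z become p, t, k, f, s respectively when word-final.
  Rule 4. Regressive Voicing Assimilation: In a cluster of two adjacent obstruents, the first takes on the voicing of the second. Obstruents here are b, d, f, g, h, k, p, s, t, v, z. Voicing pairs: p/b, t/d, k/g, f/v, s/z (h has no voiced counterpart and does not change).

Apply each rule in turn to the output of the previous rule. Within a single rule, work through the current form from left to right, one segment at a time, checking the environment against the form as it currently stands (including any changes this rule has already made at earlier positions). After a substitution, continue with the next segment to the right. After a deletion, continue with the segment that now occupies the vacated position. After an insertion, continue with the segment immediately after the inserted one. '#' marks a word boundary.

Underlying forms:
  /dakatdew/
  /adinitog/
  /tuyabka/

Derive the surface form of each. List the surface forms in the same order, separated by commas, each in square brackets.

/dakatdew/:
  Rule 1 Voicing Between Vowels: [dakatdew] → [dagatdew]
  Rule 2 Labial Nasal Assimilation: no change — [dagatdew]
  Rule 3 Final Obstruent Devoicing: no change — [dagatdew]
  Rule 4 Regressive Voicing Assimilation: [dagatdew] → [dagaddew]
/adinitog/:
  Rule 1 Voicing Between Vowels: [adinitog] → [adinidog]
  Rule 2 Labial Nasal Assimilation: no change — [adinidog]
  Rule 3 Final Obstruent Devoicing: [adinidog] → [adinidok]
  Rule 4 Regressive Voicing Assimilation: no change — [adinidok]
/tuyabka/:
  Rule 1 Voicing Between Vowels: no change — [tuyabka]
  Rule 2 Labial Nasal Assimilation: no change — [tuyabka]
  Rule 3 Final Obstruent Devoicing: no change — [tuyabka]
  Rule 4 Regressive Voicing Assimilation: [tuyabka] → [tuyapka]

[dagaddew], [adinidok], [tuyapka]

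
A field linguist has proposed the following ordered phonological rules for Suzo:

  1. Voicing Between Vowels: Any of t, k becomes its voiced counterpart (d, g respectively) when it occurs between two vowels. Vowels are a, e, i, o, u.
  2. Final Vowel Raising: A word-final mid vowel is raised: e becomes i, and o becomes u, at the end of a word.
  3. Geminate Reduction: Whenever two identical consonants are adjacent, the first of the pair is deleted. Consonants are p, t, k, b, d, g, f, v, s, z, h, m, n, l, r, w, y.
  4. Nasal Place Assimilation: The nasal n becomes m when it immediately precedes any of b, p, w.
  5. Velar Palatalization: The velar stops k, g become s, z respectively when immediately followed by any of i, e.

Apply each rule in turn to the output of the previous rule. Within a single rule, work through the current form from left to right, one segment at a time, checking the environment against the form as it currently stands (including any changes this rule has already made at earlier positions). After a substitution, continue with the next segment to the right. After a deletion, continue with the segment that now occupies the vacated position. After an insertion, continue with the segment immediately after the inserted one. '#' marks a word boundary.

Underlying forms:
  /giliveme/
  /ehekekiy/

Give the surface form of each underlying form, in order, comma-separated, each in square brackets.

[zilivemi], [ehezeziy]

/giliveme/:
  1 Voicing Between Vowels: no change — [giliveme]
  2 Final Vowel Raising: [giliveme] → [gilivemi]
  3 Geminate Reduction: no change — [gilivemi]
  4 Nasal Place Assimilation: no change — [gilivemi]
  5 Velar Palatalization: [gilivemi] → [zilivemi]
/ehekekiy/:
  1 Voicing Between Vowels: [ehekekiy] → [ehegegiy]
  2 Final Vowel Raising: no change — [ehegegiy]
  3 Geminate Reduction: no change — [ehegegiy]
  4 Nasal Place Assimilation: no change — [ehegegiy]
  5 Velar Palatalization: [ehegegiy] → [ehezeziy]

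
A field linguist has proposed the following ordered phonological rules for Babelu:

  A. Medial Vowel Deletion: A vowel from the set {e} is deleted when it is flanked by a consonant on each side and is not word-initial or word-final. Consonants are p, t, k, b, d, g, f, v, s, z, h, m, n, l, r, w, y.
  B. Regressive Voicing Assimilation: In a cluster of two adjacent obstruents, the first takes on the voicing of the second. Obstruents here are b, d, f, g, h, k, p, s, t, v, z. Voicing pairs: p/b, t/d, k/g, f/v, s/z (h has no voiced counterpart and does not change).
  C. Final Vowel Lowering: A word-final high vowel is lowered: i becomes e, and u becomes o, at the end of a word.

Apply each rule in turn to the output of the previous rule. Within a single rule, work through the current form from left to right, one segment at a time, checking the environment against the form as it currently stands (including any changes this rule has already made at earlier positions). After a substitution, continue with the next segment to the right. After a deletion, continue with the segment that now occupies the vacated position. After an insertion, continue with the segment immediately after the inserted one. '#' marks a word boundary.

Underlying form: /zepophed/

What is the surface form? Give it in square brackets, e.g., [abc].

[spophd]

A Medial Vowel Deletion: [zepophed] → [zpophd]
B Regressive Voicing Assimilation: [zpophd] → [spophd]
C Final Vowel Lowering: no change — [spophd]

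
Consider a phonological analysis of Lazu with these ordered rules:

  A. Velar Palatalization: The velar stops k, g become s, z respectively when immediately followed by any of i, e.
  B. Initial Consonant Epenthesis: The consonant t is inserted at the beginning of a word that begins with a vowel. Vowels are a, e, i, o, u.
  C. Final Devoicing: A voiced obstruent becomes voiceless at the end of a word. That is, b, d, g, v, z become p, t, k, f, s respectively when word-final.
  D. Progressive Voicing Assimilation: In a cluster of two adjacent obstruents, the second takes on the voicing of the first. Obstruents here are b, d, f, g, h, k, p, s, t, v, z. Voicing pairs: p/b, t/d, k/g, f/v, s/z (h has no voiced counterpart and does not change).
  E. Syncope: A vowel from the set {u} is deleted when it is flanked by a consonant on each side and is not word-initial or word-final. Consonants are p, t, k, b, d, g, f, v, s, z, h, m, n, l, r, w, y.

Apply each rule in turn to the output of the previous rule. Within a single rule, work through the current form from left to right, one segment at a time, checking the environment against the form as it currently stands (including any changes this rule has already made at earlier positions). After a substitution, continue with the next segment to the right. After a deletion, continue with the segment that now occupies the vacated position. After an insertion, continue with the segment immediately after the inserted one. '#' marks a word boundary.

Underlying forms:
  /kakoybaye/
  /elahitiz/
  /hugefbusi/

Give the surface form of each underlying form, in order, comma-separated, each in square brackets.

/kakoybaye/:
  A Velar Palatalization: no change — [kakoybaye]
  B Initial Consonant Epenthesis: no change — [kakoybaye]
  C Final Devoicing: no change — [kakoybaye]
  D Progressive Voicing Assimilation: no change — [kakoybaye]
  E Syncope: no change — [kakoybaye]
/elahitiz/:
  A Velar Palatalization: no change — [elahitiz]
  B Initial Consonant Epenthesis: [elahitiz] → [telahitiz]
  C Final Devoicing: [telahitiz] → [telahitis]
  D Progressive Voicing Assimilation: no change — [telahitis]
  E Syncope: no change — [telahitis]
/hugefbusi/:
  A Velar Palatalization: [hugefbusi] → [huzefbusi]
  B Initial Consonant Epenthesis: no change — [huzefbusi]
  C Final Devoicing: no change — [huzefbusi]
  D Progressive Voicing Assimilation: [huzefbusi] → [huzefpusi]
  E Syncope: [huzefpusi] → [hzefpsi]

[kakoybaye], [telahitis], [hzefpsi]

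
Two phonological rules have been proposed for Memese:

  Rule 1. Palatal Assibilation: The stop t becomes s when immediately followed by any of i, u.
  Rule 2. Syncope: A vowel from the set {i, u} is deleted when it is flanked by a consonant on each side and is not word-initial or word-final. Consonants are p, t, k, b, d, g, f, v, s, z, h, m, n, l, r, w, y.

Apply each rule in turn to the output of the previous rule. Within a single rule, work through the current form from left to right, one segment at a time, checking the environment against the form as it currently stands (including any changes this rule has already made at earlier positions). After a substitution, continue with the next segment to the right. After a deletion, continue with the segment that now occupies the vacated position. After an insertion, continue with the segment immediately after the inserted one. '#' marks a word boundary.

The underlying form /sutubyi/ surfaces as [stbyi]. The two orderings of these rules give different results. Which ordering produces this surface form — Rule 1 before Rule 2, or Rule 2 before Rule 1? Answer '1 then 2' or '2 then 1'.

Order 1 then 2:
  1 Palatal Assibilation: [sutubyi] → [susubyi]
  2 Syncope: [susubyi] → [ssbyi]
  result: [ssbyi]
Order 2 then 1:
  2 Syncope: [sutubyi] → [stbyi]
  1 Palatal Assibilation: no change — [stbyi]
  result: [stbyi]

2 then 1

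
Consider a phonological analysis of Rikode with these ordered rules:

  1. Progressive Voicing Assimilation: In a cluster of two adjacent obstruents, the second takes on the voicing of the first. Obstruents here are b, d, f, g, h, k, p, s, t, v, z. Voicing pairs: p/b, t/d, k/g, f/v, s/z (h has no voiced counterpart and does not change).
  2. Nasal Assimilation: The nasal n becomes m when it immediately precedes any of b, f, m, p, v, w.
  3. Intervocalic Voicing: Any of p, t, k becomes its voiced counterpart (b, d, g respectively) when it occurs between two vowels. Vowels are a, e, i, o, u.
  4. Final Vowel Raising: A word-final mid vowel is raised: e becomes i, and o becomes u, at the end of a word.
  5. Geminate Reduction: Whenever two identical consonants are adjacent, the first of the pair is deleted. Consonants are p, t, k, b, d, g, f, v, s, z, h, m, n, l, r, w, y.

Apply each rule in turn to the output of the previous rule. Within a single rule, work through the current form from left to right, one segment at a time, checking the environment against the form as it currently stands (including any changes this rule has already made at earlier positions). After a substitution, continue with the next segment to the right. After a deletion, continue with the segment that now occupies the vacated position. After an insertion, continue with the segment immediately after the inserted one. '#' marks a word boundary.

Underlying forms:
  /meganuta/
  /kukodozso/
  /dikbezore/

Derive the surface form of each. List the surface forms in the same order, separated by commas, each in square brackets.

/meganuta/:
  1 Progressive Voicing Assimilation: no change — [meganuta]
  2 Nasal Assimilation: no change — [meganuta]
  3 Intervocalic Voicing: [meganuta] → [meganuda]
  4 Final Vowel Raising: no change — [meganuda]
  5 Geminate Reduction: no change — [meganuda]
/kukodozso/:
  1 Progressive Voicing Assimilation: [kukodozso] → [kukodozzo]
  2 Nasal Assimilation: no change — [kukodozzo]
  3 Intervocalic Voicing: [kukodozzo] → [kugodozzo]
  4 Final Vowel Raising: [kugodozzo] → [kugodozzu]
  5 Geminate Reduction: [kugodozzu] → [kugodozu]
/dikbezore/:
  1 Progressive Voicing Assimilation: [dikbezore] → [dikpezore]
  2 Nasal Assimilation: no change — [dikpezore]
  3 Intervocalic Voicing: no change — [dikpezore]
  4 Final Vowel Raising: [dikpezore] → [dikpezori]
  5 Geminate Reduction: no change — [dikpezori]

[meganuda], [kugodozu], [dikpezori]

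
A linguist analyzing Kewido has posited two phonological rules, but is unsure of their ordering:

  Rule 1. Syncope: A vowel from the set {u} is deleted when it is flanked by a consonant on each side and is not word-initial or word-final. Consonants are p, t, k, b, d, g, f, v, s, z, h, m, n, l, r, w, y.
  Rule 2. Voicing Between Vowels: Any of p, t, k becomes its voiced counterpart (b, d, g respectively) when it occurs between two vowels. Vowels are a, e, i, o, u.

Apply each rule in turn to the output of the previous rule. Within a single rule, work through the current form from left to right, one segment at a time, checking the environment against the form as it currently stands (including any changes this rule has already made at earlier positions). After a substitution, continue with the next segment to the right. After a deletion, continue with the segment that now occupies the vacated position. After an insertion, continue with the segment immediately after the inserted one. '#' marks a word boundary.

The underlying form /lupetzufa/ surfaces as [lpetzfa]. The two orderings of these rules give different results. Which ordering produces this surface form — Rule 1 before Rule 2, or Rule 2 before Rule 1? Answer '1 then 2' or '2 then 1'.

Order 1 then 2:
  1 Syncope: [lupetzufa] → [lpetzfa]
  2 Voicing Between Vowels: no change — [lpetzfa]
  result: [lpetzfa]
Order 2 then 1:
  2 Voicing Between Vowels: [lupetzufa] → [lubetzufa]
  1 Syncope: [lubetzufa] → [lbetzfa]
  result: [lbetzfa]

1 then 2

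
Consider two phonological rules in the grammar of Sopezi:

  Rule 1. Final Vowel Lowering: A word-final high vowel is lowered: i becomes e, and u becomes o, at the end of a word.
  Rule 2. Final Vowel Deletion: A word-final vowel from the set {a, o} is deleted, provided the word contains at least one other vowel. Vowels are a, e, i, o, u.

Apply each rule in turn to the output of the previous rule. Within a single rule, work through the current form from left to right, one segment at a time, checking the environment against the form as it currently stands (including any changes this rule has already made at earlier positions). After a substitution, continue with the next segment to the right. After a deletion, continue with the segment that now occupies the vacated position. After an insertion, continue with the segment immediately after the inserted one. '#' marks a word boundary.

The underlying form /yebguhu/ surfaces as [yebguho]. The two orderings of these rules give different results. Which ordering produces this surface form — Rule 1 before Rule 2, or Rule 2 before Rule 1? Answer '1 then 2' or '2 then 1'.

Order 1 then 2:
  1 Final Vowel Lowering: [yebguhu] → [yebguho]
  2 Final Vowel Deletion: [yebguho] → [yebguh]
  result: [yebguh]
Order 2 then 1:
  2 Final Vowel Deletion: no change — [yebguhu]
  1 Final Vowel Lowering: [yebguhu] → [yebguho]
  result: [yebguho]

2 then 1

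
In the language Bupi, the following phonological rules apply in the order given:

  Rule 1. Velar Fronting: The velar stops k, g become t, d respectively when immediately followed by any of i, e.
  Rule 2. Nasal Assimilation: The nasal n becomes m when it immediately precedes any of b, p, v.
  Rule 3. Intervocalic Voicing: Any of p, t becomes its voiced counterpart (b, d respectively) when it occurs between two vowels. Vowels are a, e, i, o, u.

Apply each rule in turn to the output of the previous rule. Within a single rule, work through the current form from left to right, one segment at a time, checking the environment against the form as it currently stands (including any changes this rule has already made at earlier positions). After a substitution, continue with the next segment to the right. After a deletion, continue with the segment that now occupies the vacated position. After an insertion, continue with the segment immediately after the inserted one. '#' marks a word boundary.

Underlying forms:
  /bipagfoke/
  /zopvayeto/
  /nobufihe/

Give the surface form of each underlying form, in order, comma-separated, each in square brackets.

[bibagfode], [zopvayedo], [nobufihe]

/bipagfoke/:
  Rule 1 Velar Fronting: [bipagfoke] → [bipagfote]
  Rule 2 Nasal Assimilation: no change — [bipagfote]
  Rule 3 Intervocalic Voicing: [bipagfote] → [bibagfode]
/zopvayeto/:
  Rule 1 Velar Fronting: no change — [zopvayeto]
  Rule 2 Nasal Assimilation: no change — [zopvayeto]
  Rule 3 Intervocalic Voicing: [zopvayeto] → [zopvayedo]
/nobufihe/:
  Rule 1 Velar Fronting: no change — [nobufihe]
  Rule 2 Nasal Assimilation: no change — [nobufihe]
  Rule 3 Intervocalic Voicing: no change — [nobufihe]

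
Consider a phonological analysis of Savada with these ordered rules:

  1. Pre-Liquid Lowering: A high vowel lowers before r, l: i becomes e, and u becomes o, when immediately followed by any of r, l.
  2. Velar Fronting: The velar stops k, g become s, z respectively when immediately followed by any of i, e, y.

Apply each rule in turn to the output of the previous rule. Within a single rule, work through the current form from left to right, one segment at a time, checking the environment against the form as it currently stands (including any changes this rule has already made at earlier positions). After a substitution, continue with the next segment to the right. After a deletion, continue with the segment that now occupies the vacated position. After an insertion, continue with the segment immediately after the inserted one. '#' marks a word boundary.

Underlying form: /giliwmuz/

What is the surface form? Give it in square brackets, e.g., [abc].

1 Pre-Liquid Lowering: [giliwmuz] → [geliwmuz]
2 Velar Fronting: [geliwmuz] → [zeliwmuz]

[zeliwmuz]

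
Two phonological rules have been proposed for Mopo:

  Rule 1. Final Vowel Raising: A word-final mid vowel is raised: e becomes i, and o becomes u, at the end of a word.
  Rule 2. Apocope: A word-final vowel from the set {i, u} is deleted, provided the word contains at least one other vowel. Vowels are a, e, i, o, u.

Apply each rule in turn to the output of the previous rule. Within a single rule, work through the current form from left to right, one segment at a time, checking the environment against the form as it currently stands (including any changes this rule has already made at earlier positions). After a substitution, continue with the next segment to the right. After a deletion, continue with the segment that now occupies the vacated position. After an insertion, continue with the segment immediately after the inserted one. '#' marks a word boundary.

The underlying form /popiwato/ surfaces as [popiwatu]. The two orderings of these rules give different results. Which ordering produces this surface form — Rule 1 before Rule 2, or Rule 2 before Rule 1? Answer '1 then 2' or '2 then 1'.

Order 1 then 2:
  1 Final Vowel Raising: [popiwato] → [popiwatu]
  2 Apocope: [popiwatu] → [popiwat]
  result: [popiwat]
Order 2 then 1:
  2 Apocope: no change — [popiwato]
  1 Final Vowel Raising: [popiwato] → [popiwatu]
  result: [popiwatu]

2 then 1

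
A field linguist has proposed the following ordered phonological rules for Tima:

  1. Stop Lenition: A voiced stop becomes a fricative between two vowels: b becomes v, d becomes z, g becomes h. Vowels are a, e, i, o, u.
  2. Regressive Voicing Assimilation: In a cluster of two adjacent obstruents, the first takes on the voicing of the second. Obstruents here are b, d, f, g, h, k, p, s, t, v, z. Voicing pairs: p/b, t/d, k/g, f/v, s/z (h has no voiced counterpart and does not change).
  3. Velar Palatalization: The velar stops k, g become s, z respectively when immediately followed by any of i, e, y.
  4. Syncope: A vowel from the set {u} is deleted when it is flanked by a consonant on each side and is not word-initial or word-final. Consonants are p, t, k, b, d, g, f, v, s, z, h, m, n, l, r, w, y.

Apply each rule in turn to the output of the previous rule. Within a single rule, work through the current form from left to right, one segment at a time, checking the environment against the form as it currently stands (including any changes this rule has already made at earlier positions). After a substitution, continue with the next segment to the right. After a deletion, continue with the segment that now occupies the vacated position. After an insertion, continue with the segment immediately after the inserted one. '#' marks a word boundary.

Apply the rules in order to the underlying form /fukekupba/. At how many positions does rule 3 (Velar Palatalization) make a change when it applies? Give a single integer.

1 Stop Lenition: no change — [fukekupba]
2 Regressive Voicing Assimilation: [fukekupba] → [fukekubba]
3 Velar Palatalization: [fukekubba] → [fusekubba]
4 Syncope: [fusekubba] → [fsekbba]
Rule 3 changed 1 position(s).

1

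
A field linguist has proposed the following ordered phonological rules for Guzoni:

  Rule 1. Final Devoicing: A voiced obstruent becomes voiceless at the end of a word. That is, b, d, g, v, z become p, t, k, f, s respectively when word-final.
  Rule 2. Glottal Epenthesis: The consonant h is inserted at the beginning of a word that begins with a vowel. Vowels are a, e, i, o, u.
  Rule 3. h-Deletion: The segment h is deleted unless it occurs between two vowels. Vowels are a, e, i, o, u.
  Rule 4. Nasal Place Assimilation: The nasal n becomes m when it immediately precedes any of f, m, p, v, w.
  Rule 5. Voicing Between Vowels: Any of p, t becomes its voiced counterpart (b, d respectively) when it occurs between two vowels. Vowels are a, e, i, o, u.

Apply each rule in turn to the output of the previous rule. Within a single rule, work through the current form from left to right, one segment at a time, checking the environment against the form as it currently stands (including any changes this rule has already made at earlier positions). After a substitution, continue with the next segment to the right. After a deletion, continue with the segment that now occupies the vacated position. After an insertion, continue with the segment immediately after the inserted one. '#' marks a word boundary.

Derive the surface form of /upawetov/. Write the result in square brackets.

[ubawedof]

Rule 1 Final Devoicing: [upawetov] → [upawetof]
Rule 2 Glottal Epenthesis: [upawetof] → [hupawetof]
Rule 3 h-Deletion: [hupawetof] → [upawetof]
Rule 4 Nasal Place Assimilation: no change — [upawetof]
Rule 5 Voicing Between Vowels: [upawetof] → [ubawedof]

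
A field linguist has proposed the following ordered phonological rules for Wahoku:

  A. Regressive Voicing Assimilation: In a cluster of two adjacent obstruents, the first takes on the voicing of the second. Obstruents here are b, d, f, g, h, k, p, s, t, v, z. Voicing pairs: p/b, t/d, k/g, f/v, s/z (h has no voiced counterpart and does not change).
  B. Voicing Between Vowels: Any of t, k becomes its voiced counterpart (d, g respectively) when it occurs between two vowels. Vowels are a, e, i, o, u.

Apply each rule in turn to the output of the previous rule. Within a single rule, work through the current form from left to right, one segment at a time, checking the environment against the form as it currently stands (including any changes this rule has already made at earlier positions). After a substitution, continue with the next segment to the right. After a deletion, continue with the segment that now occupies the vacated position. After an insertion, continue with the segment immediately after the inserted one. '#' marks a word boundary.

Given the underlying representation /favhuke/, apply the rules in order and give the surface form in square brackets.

[fafhuge]

A Regressive Voicing Assimilation: [favhuke] → [fafhuke]
B Voicing Between Vowels: [fafhuke] → [fafhuge]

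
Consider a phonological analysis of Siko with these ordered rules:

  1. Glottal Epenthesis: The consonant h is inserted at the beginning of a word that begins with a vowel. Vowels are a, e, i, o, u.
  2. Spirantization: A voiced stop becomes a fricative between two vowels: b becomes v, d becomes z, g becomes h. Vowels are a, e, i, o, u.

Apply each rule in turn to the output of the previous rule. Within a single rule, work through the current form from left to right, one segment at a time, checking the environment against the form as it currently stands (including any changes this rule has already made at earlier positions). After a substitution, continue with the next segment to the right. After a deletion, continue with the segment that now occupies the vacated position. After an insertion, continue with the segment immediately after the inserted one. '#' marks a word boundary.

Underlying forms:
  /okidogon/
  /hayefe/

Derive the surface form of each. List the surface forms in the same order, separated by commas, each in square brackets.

/okidogon/:
  1 Glottal Epenthesis: [okidogon] → [hokidogon]
  2 Spirantization: [hokidogon] → [hokizohon]
/hayefe/:
  1 Glottal Epenthesis: no change — [hayefe]
  2 Spirantization: no change — [hayefe]

[hokizohon], [hayefe]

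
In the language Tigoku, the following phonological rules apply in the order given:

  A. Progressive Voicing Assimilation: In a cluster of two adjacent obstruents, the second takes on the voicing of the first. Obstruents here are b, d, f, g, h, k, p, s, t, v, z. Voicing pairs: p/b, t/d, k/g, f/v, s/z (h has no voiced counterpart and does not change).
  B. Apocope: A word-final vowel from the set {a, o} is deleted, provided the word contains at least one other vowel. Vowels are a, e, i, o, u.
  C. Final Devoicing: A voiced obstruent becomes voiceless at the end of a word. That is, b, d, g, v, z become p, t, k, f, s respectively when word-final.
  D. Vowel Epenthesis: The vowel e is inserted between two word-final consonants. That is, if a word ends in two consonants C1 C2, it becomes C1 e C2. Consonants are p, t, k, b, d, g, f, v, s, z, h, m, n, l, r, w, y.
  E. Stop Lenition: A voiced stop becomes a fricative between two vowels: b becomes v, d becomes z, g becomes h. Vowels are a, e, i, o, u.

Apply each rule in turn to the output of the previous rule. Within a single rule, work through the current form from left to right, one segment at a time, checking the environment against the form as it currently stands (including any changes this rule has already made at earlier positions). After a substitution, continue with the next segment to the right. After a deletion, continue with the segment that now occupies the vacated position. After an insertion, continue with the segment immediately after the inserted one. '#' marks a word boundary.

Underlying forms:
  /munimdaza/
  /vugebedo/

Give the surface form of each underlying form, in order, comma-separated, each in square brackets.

/munimdaza/:
  A Progressive Voicing Assimilation: no change — [munimdaza]
  B Apocope: [munimdaza] → [munimdaz]
  C Final Devoicing: [munimdaz] → [munimdas]
  D Vowel Epenthesis: no change — [munimdas]
  E Stop Lenition: no change — [munimdas]
/vugebedo/:
  A Progressive Voicing Assimilation: no change — [vugebedo]
  B Apocope: [vugebedo] → [vugebed]
  C Final Devoicing: [vugebed] → [vugebet]
  D Vowel Epenthesis: no change — [vugebet]
  E Stop Lenition: [vugebet] → [vuhevet]

[munimdas], [vuhevet]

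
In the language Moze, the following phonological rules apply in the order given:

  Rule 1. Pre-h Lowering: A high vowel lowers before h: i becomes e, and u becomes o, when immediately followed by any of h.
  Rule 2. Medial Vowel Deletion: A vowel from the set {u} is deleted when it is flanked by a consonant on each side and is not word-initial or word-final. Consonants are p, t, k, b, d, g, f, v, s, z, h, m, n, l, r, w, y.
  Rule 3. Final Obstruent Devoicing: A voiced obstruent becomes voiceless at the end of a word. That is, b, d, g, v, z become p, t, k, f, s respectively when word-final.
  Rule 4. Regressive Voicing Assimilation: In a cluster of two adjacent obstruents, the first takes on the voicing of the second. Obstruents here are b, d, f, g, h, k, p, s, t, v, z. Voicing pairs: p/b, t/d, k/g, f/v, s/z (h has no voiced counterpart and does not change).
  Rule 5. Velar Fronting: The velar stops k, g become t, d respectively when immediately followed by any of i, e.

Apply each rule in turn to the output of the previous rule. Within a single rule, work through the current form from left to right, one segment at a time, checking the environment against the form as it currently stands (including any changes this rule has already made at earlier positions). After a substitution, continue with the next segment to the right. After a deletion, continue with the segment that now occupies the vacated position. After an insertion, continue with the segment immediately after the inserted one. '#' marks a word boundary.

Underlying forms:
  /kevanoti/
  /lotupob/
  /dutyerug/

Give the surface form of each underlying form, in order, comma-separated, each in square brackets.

/kevanoti/:
  Rule 1 Pre-h Lowering: no change — [kevanoti]
  Rule 2 Medial Vowel Deletion: no change — [kevanoti]
  Rule 3 Final Obstruent Devoicing: no change — [kevanoti]
  Rule 4 Regressive Voicing Assimilation: no change — [kevanoti]
  Rule 5 Velar Fronting: [kevanoti] → [tevanoti]
/lotupob/:
  Rule 1 Pre-h Lowering: no change — [lotupob]
  Rule 2 Medial Vowel Deletion: [lotupob] → [lotpob]
  Rule 3 Final Obstruent Devoicing: [lotpob] → [lotpop]
  Rule 4 Regressive Voicing Assimilation: no change — [lotpop]
  Rule 5 Velar Fronting: no change — [lotpop]
/dutyerug/:
  Rule 1 Pre-h Lowering: no change — [dutyerug]
  Rule 2 Medial Vowel Deletion: [dutyerug] → [dtyerg]
  Rule 3 Final Obstruent Devoicing: [dtyerg] → [dtyerk]
  Rule 4 Regressive Voicing Assimilation: [dtyerk] → [ttyerk]
  Rule 5 Velar Fronting: no change — [ttyerk]

[tevanoti], [lotpop], [ttyerk]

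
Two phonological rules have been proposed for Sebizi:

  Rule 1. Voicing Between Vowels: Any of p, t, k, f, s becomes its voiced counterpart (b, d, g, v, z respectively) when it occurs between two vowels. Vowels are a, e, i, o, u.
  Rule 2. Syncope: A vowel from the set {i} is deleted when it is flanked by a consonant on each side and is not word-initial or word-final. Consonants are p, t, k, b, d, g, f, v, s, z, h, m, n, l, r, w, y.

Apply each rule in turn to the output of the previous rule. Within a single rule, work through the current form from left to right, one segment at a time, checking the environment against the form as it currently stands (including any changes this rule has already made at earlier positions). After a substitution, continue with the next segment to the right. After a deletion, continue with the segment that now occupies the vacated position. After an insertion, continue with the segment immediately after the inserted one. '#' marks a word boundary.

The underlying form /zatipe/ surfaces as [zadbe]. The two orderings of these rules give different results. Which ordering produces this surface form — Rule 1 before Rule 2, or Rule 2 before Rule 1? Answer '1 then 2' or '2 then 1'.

Order 1 then 2:
  1 Voicing Between Vowels: [zatipe] → [zadibe]
  2 Syncope: [zadibe] → [zadbe]
  result: [zadbe]
Order 2 then 1:
  2 Syncope: [zatipe] → [zatpe]
  1 Voicing Between Vowels: no change — [zatpe]
  result: [zatpe]

1 then 2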